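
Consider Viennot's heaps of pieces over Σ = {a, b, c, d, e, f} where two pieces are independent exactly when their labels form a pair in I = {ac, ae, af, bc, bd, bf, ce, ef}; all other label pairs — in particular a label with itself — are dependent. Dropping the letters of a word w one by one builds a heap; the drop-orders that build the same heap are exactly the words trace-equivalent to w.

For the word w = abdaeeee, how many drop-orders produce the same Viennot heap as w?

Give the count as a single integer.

10

#0=a has no predecessor
#1=b depends on [0:a]
#2=d depends on [0:a]
#3=a depends on [1:b, 2:d]
#4=e depends on [1:b, 2:d]
#5=e depends on [4:e]
#6=e depends on [5:e]
#7=e depends on [6:e]
sources: [0:a]
N(rest) = Σ N(rest − s) over sources s of rest; N(one piece) = 1:
  size 1 → [3]=1  [7]=1
  size 2 → [3,7]=2  [6,7]=1
  size 3 → [3,6,7]=3  [5,6,7]=1
  size 4 → [3,5,6,7]=4  [4,5,6,7]=1
  size 5 → [3,4,5,6,7]=5
  size 6 → [1,3,4,5,6,7]=5  [2,3,4,5,6,7]=5
  first=0(a) contributes 10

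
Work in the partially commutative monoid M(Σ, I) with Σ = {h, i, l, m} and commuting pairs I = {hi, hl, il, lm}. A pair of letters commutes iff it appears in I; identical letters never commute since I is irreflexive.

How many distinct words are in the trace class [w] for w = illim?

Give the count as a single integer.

10

0(i) covers ∅
1(l) covers ∅
2(l) covers 1:l
3(i) covers 0:i
4(m) covers 3:i
floor of heap: 0:i, 1:l
completions by unplaced set U, small U first (add the entries for U minus each lowest piece of U):
  |U|=1: {2}:1  {4}:1
  |U|=2: {1,2}:1  {2,4}:2  {3,4}:1
  |U|=3: {0,3,4}:1  {1,2,4}:3  {2,3,4}:3
  start at 0(i): 6
  start at 1(l): 4
sum over floor = 10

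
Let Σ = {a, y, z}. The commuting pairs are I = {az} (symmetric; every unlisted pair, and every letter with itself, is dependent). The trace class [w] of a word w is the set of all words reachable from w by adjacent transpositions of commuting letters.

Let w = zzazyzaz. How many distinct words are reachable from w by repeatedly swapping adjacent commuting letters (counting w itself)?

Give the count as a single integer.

12

drop 0:z onto floor
drop 1:z onto {0:z}
drop 2:a onto floor
drop 3:z onto {1:z}
drop 4:y onto {2:a, 3:z}
drop 5:z onto {4:y}
drop 6:a onto {4:y}
drop 7:z onto {5:z}
ground layer = {0:z, 2:a}
drop-orders for the pieces not yet dropped (sum over which currently-grounded one goes next):
  1 to go: {6} 1  {7} 1
  2 to go: {5,7} 1  {6,7} 2
  3 to go: {5,6,7} 3
  4 to go: {4,5,6,7} 3
  5 to go: {2,4,5,6,7} 3  {3,4,5,6,7} 3
  6 to go: {1,3,4,5,6,7} 3  {2,3,4,5,6,7} 6
  if 0:z drops first: 9 orders
  if 2:a drops first: 3 orders
heap linearizations: 12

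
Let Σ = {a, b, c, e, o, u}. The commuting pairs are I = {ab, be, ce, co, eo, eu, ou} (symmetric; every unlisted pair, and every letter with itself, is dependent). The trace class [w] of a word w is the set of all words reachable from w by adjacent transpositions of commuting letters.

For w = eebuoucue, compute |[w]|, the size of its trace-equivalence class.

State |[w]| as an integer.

420

drop 0:e onto floor
drop 1:e onto {0:e}
drop 2:b onto floor
drop 3:u onto {2:b}
drop 4:o onto {2:b}
drop 5:u onto {3:u}
drop 6:c onto {5:u}
drop 7:u onto {6:c}
drop 8:e onto {1:e}
ground layer = {0:e, 2:b}
drop-orders for the pieces not yet dropped (sum over which currently-grounded one goes next):
  1 to go: {4} 1  {7} 1  {8} 1
  2 to go: {1,8} 1  {4,7} 2  {4,8} 2  {6,7} 1  {7,8} 2
  3 to go: {0,1,8} 1  {1,4,8} 3  {1,7,8} 3  {4,6,7} 3  {4,7,8} 6  {5,6,7} 1  {6,7,8} 3
  4 to go: {0,1,4,8} 4  {0,1,7,8} 4  {1,4,7,8} 12  {1,6,7,8} 6  {3,5,6,7} 1  {4,5,6,7} 4  {4,6,7,8} 12  {5,6,7,8} 4
  5 to go: {0,1,4,7,8} 20  {0,1,6,7,8} 10  {1,4,6,7,8} 30  {1,5,6,7,8} 10  {3,4,5,6,7} 5  {3,5,6,7,8} 5  {4,5,6,7,8} 20
  6 to go: {0,1,4,6,7,8} 60  {0,1,5,6,7,8} 20  {1,3,5,6,7,8} 15  {1,4,5,6,7,8} 60  {2,3,4,5,6,7} 5  {3,4,5,6,7,8} 30
  7 to go: {0,1,3,5,6,7,8} 35  {0,1,4,5,6,7,8} 140  {1,3,4,5,6,7,8} 105  {2,3,4,5,6,7,8} 35
  if 0:e drops first: 140 orders
  if 2:b drops first: 280 orders
heap linearizations: 420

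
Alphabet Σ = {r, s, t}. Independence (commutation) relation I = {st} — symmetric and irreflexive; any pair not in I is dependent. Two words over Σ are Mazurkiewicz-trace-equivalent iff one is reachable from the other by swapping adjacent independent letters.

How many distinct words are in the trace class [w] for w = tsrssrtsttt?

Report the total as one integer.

piece 0:t — minimal
piece 1:s — minimal
piece 2:r rests on {0:t, 1:s}
piece 3:s rests on {2:r}
piece 4:s rests on {3:s}
piece 5:r rests on {4:s}
piece 6:t rests on {5:r}
piece 7:s rests on {5:r}
piece 8:t rests on {6:t}
piece 9:t rests on {8:t}
piece 10:t rests on {9:t}
minimal pieces: {0:t, 1:s}
ways to finish when only these pieces remain (= sum over removing one remaining piece with nothing left below it):
  1 left: {7}→1  {10}→1
  2 left: {7,10}→2  {9,10}→1
  3 left: {7,9,10}→3  {8,9,10}→1
  4 left: {6,8,9,10}→1  {7,8,9,10}→4
  5 left: {6,7,8,9,10}→5
  6 left: {5,6,7,8,9,10}→5
  7 left: {4,5,6,7,8,9,10}→5
  8 left: {3,4,5,6,7,8,9,10}→5
  9 left: {2,3,4,5,6,7,8,9,10}→5
  placing 0:t first → 5 extensions
  placing 1:s first → 5 extensions
total linear extensions = 10

10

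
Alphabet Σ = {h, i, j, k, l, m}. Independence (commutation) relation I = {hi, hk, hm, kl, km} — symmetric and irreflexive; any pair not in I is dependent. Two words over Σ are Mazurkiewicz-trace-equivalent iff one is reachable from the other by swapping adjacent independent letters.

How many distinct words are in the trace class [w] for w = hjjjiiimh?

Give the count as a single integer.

drop 0:h onto floor
drop 1:j onto {0:h}
drop 2:j onto {1:j}
drop 3:j onto {2:j}
drop 4:i onto {3:j}
drop 5:i onto {4:i}
drop 6:i onto {5:i}
drop 7:m onto {6:i}
drop 8:h onto {3:j}
ground layer = {0:h}
drop-orders for the pieces not yet dropped (sum over which currently-grounded one goes next):
  1 to go: {7} 1  {8} 1
  2 to go: {6,7} 1  {7,8} 2
  3 to go: {5,6,7} 1  {6,7,8} 3
  4 to go: {4,5,6,7} 1  {5,6,7,8} 4
  5 to go: {4,5,6,7,8} 5
  6 to go: {3,4,5,6,7,8} 5
  7 to go: {2,3,4,5,6,7,8} 5
  if 0:h drops first: 5 orders

5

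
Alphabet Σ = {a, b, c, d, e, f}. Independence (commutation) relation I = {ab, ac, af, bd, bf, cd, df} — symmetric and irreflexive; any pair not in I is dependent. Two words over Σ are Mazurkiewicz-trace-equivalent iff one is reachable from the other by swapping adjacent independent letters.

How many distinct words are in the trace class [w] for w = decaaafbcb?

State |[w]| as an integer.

drop 0:d onto floor
drop 1:e onto {0:d}
drop 2:c onto {1:e}
drop 3:a onto {1:e}
drop 4:a onto {3:a}
drop 5:a onto {4:a}
drop 6:f onto {2:c}
drop 7:b onto {2:c}
drop 8:c onto {6:f, 7:b}
drop 9:b onto {8:c}
ground layer = {0:d}
drop-orders for the pieces not yet dropped (sum over which currently-grounded one goes next):
  1 to go: {5} 1  {9} 1
  2 to go: {4,5} 1  {5,9} 2  {8,9} 1
  3 to go: {3,4,5} 1  {4,5,9} 3  {5,8,9} 3  {6,8,9} 1  {7,8,9} 1
  4 to go: {3,4,5,9} 4  {4,5,8,9} 6  {5,6,8,9} 4  {5,7,8,9} 4  {6,7,8,9} 2
  5 to go: {2,6,7,8,9} 2  {3,4,5,8,9} 10  {4,5,6,8,9} 10  {4,5,7,8,9} 10  {5,6,7,8,9} 10
  6 to go: {2,5,6,7,8,9} 12  {3,4,5,6,8,9} 20  {3,4,5,7,8,9} 20  {4,5,6,7,8,9} 30
  7 to go: {2,4,5,6,7,8,9} 42  {3,4,5,6,7,8,9} 70
  8 to go: {2,3,4,5,6,7,8,9} 112
  if 0:d drops first: 112 orders

112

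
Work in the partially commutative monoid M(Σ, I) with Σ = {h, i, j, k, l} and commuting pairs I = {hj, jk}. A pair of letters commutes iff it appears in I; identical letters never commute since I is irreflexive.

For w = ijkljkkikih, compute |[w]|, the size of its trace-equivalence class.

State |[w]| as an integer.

6

piece 0:i — minimal
piece 1:j rests on {0:i}
piece 2:k rests on {0:i}
piece 3:l rests on {1:j, 2:k}
piece 4:j rests on {3:l}
piece 5:k rests on {3:l}
piece 6:k rests on {5:k}
piece 7:i rests on {4:j, 6:k}
piece 8:k rests on {7:i}
piece 9:i rests on {8:k}
piece 10:h rests on {9:i}
minimal pieces: {0:i}
ways to finish when only these pieces remain (= sum over removing one remaining piece with nothing left below it):
  1 left: {10}→1
  2 left: {9,10}→1
  3 left: {8,9,10}→1
  4 left: {7,8,9,10}→1
  5 left: {4,7,8,9,10}→1  {6,7,8,9,10}→1
  6 left: {4,6,7,8,9,10}→2  {5,6,7,8,9,10}→1
  7 left: {4,5,6,7,8,9,10}→3
  8 left: {3,4,5,6,7,8,9,10}→3
  9 left: {1,3,4,5,6,7,8,9,10}→3  {2,3,4,5,6,7,8,9,10}→3
  placing 0:i first → 6 extensions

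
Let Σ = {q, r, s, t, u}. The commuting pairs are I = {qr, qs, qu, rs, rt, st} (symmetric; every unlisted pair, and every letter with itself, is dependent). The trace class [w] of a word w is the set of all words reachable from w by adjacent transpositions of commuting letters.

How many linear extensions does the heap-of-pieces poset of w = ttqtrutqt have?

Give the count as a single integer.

5

0(t) covers ∅
1(t) covers 0:t
2(q) covers 1:t
3(t) covers 2:q
4(r) covers ∅
5(u) covers 3:t, 4:r
6(t) covers 5:u
7(q) covers 6:t
8(t) covers 7:q
floor of heap: 0:t, 4:r
completions by unplaced set U, small U first (add the entries for U minus each lowest piece of U):
  |U|=1: {8}:1
  |U|=2: {7,8}:1
  |U|=3: {6,7,8}:1
  |U|=4: {5,6,7,8}:1
  |U|=5: {3,5,6,7,8}:1  {4,5,6,7,8}:1
  |U|=6: {2,3,5,6,7,8}:1  {3,4,5,6,7,8}:2
  |U|=7: {1,2,3,5,6,7,8}:1  {2,3,4,5,6,7,8}:3
  start at 0(t): 4
  start at 4(r): 1
sum over floor = 5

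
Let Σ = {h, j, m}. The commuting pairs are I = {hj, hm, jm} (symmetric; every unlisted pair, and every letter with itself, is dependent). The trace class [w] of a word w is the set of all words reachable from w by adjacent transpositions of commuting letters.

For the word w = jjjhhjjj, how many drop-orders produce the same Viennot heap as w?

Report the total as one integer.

piece 0:j — minimal
piece 1:j rests on {0:j}
piece 2:j rests on {1:j}
piece 3:h — minimal
piece 4:h rests on {3:h}
piece 5:j rests on {2:j}
piece 6:j rests on {5:j}
piece 7:j rests on {6:j}
minimal pieces: {0:j, 3:h}
ways to finish when only these pieces remain (= sum over removing one remaining piece with nothing left below it):
  1 left: {4}→1  {7}→1
  2 left: {3,4}→1  {4,7}→2  {6,7}→1
  3 left: {3,4,7}→3  {4,6,7}→3  {5,6,7}→1
  4 left: {2,5,6,7}→1  {3,4,6,7}→6  {4,5,6,7}→4
  5 left: {1,2,5,6,7}→1  {2,4,5,6,7}→5  {3,4,5,6,7}→10
  6 left: {0,1,2,5,6,7}→1  {1,2,4,5,6,7}→6  {2,3,4,5,6,7}→15
  placing 0:j first → 21 extensions
  placing 3:h first → 7 extensions
total linear extensions = 28

28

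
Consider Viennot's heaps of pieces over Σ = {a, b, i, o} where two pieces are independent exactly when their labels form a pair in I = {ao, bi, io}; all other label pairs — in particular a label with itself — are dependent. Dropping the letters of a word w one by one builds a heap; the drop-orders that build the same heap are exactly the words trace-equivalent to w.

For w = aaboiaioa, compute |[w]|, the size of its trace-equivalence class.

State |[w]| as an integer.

0(a) covers ∅
1(a) covers 0:a
2(b) covers 1:a
3(o) covers 2:b
4(i) covers 1:a
5(a) covers 2:b, 4:i
6(i) covers 5:a
7(o) covers 3:o
8(a) covers 6:i
floor of heap: 0:a
completions by unplaced set U, small U first (add the entries for U minus each lowest piece of U):
  |U|=1: {7}:1  {8}:1
  |U|=2: {3,7}:1  {6,8}:1  {7,8}:2
  |U|=3: {3,7,8}:3  {5,6,8}:1  {6,7,8}:3
  |U|=4: {3,6,7,8}:6  {4,5,6,8}:1  {5,6,7,8}:4
  |U|=5: {3,5,6,7,8}:10  {4,5,6,7,8}:5
  |U|=6: {2,3,5,6,7,8}:10  {3,4,5,6,7,8}:15
  |U|=7: {2,3,4,5,6,7,8}:25
  start at 0(a): 25

25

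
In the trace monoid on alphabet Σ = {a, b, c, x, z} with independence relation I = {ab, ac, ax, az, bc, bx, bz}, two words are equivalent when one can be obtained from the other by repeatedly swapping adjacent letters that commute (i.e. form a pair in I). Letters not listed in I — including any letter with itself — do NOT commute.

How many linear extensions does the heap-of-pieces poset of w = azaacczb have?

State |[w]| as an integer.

280

drop 0:a onto floor
drop 1:z onto floor
drop 2:a onto {0:a}
drop 3:a onto {2:a}
drop 4:c onto {1:z}
drop 5:c onto {4:c}
drop 6:z onto {5:c}
drop 7:b onto floor
ground layer = {0:a, 1:z, 7:b}
drop-orders for the pieces not yet dropped (sum over which currently-grounded one goes next):
  1 to go: {3} 1  {6} 1  {7} 1
  2 to go: {2,3} 1  {3,6} 2  {3,7} 2  {5,6} 1  {6,7} 2
  3 to go: {0,2,3} 1  {2,3,6} 3  {2,3,7} 3  {3,5,6} 3  {3,6,7} 6  {4,5,6} 1  {5,6,7} 3
  4 to go: {0,2,3,6} 4  {0,2,3,7} 4  {1,4,5,6} 1  {2,3,5,6} 6  {2,3,6,7} 12  {3,4,5,6} 4  {3,5,6,7} 12  {4,5,6,7} 4
  5 to go: {0,2,3,5,6} 10  {0,2,3,6,7} 20  {1,3,4,5,6} 5  {1,4,5,6,7} 5  {2,3,4,5,6} 10  {2,3,5,6,7} 30  {3,4,5,6,7} 20
  6 to go: {0,2,3,4,5,6} 20  {0,2,3,5,6,7} 60  {1,2,3,4,5,6} 15  {1,3,4,5,6,7} 30  {2,3,4,5,6,7} 60
  if 0:a drops first: 105 orders
  if 1:z drops first: 140 orders
  if 7:b drops first: 35 orders
heap linearizations: 280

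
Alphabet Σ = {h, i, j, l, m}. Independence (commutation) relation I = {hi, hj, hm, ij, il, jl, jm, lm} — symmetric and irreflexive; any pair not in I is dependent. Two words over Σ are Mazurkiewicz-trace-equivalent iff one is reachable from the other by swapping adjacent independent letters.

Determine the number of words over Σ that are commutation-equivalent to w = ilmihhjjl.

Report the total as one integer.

piece 0:i — minimal
piece 1:l — minimal
piece 2:m rests on {0:i}
piece 3:i rests on {2:m}
piece 4:h rests on {1:l}
piece 5:h rests on {4:h}
piece 6:j — minimal
piece 7:j rests on {6:j}
piece 8:l rests on {5:h}
minimal pieces: {0:i, 1:l, 6:j}
ways to finish when only these pieces remain (= sum over removing one remaining piece with nothing left below it):
  1 left: {3}→1  {7}→1  {8}→1
  2 left: {2,3}→1  {3,7}→2  {3,8}→2  {5,8}→1  {6,7}→1  {7,8}→2
  3 left: {0,2,3}→1  {2,3,7}→3  {2,3,8}→3  {3,5,8}→3  {3,6,7}→3  {3,7,8}→6  {4,5,8}→1  {5,7,8}→3  {6,7,8}→3
  4 left: {0,2,3,7}→4  {0,2,3,8}→4  {1,4,5,8}→1  {2,3,5,8}→6  {2,3,6,7}→6  {2,3,7,8}→12  {3,4,5,8}→4  {3,5,7,8}→12  {3,6,7,8}→12  {4,5,7,8}→4  {5,6,7,8}→6
  5 left: {0,2,3,5,8}→10  {0,2,3,6,7}→10  {0,2,3,7,8}→20  {1,3,4,5,8}→5  {1,4,5,7,8}→5  {2,3,4,5,8}→10  {2,3,5,7,8}→30  {2,3,6,7,8}→30  {3,4,5,7,8}→20  {3,5,6,7,8}→30  {4,5,6,7,8}→10
  6 left: {0,2,3,4,5,8}→20  {0,2,3,5,7,8}→60  {0,2,3,6,7,8}→60  {1,2,3,4,5,8}→15  {1,3,4,5,7,8}→30  {1,4,5,6,7,8}→15  {2,3,4,5,7,8}→60  {2,3,5,6,7,8}→90  {3,4,5,6,7,8}→60
  7 left: {0,1,2,3,4,5,8}→35  {0,2,3,4,5,7,8}→140  {0,2,3,5,6,7,8}→210  {1,2,3,4,5,7,8}→105  {1,3,4,5,6,7,8}→105  {2,3,4,5,6,7,8}→210
  placing 0:i first → 420 extensions
  placing 1:l first → 560 extensions
  placing 6:j first → 280 extensions
total linear extensions = 1260

1260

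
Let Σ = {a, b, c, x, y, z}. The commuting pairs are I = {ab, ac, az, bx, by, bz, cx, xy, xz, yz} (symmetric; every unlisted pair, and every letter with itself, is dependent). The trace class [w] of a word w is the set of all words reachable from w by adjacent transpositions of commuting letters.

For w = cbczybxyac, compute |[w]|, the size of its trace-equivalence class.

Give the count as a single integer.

258

drop 0:c onto floor
drop 1:b onto {0:c}
drop 2:c onto {1:b}
drop 3:z onto {2:c}
drop 4:y onto {2:c}
drop 5:b onto {2:c}
drop 6:x onto floor
drop 7:y onto {4:y}
drop 8:a onto {6:x, 7:y}
drop 9:c onto {3:z, 5:b, 7:y}
ground layer = {0:c, 6:x}
drop-orders for the pieces not yet dropped (sum over which currently-grounded one goes next):
  1 to go: {8} 1  {9} 1
  2 to go: {3,9} 1  {5,9} 1  {6,8} 1  {8,9} 2
  3 to go: {3,5,9} 2  {3,8,9} 3  {5,8,9} 3  {6,8,9} 3  {7,8,9} 2
  4 to go: {3,5,8,9} 8  {3,6,8,9} 6  {3,7,8,9} 5  {4,7,8,9} 2  {5,6,8,9} 6  {5,7,8,9} 5  {6,7,8,9} 5
  5 to go: {3,4,7,8,9} 7  {3,5,6,8,9} 20  {3,5,7,8,9} 18  {3,6,7,8,9} 16  {4,5,7,8,9} 7  {4,6,7,8,9} 7  {5,6,7,8,9} 16
  6 to go: {3,4,5,7,8,9} 32  {3,4,6,7,8,9} 30  {3,5,6,7,8,9} 70  {4,5,6,7,8,9} 30
  7 to go: {2,3,4,5,7,8,9} 32  {3,4,5,6,7,8,9} 162
  8 to go: {1,2,3,4,5,7,8,9} 32  {2,3,4,5,6,7,8,9} 194
  if 0:c drops first: 226 orders
  if 6:x drops first: 32 orders
heap linearizations: 258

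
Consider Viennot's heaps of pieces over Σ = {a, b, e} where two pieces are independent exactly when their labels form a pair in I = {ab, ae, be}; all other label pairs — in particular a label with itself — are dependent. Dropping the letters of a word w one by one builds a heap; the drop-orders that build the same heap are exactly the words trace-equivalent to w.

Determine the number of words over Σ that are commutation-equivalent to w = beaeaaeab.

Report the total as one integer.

drop 0:b onto floor
drop 1:e onto floor
drop 2:a onto floor
drop 3:e onto {1:e}
drop 4:a onto {2:a}
drop 5:a onto {4:a}
drop 6:e onto {3:e}
drop 7:a onto {5:a}
drop 8:b onto {0:b}
ground layer = {0:b, 1:e, 2:a}
drop-orders for the pieces not yet dropped (sum over which currently-grounded one goes next):
  1 to go: {6} 1  {7} 1  {8} 1
  2 to go: {0,8} 1  {3,6} 1  {5,7} 1  {6,7} 2  {6,8} 2  {7,8} 2
  3 to go: {0,6,8} 3  {0,7,8} 3  {1,3,6} 1  {3,6,7} 3  {3,6,8} 3  {4,5,7} 1  {5,6,7} 3  {5,7,8} 3  {6,7,8} 6
  4 to go: {0,3,6,8} 6  {0,5,7,8} 6  {0,6,7,8} 12  {1,3,6,7} 4  {1,3,6,8} 4  {2,4,5,7} 1  {3,5,6,7} 6  {3,6,7,8} 12  {4,5,6,7} 4  {4,5,7,8} 4  {5,6,7,8} 12
  5 to go: {0,1,3,6,8} 10  {0,3,6,7,8} 30  {0,4,5,7,8} 10  {0,5,6,7,8} 30  {1,3,5,6,7} 10  {1,3,6,7,8} 20  {2,4,5,6,7} 5  {2,4,5,7,8} 5  {3,4,5,6,7} 10  {3,5,6,7,8} 30  {4,5,6,7,8} 20
  6 to go: {0,1,3,6,7,8} 60  {0,2,4,5,7,8} 15  {0,3,5,6,7,8} 90  {0,4,5,6,7,8} 60  {1,3,4,5,6,7} 20  {1,3,5,6,7,8} 60  {2,3,4,5,6,7} 15  {2,4,5,6,7,8} 30  {3,4,5,6,7,8} 60
  7 to go: {0,1,3,5,6,7,8} 210  {0,2,4,5,6,7,8} 105  {0,3,4,5,6,7,8} 210  {1,2,3,4,5,6,7} 35  {1,3,4,5,6,7,8} 140  {2,3,4,5,6,7,8} 105
  if 0:b drops first: 280 orders
  if 1:e drops first: 420 orders
  if 2:a drops first: 560 orders
heap linearizations: 1260

1260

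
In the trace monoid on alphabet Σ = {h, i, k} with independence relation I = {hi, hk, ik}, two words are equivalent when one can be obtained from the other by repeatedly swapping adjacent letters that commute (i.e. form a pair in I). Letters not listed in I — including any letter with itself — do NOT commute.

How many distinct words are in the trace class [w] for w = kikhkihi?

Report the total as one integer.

piece 0:k — minimal
piece 1:i — minimal
piece 2:k rests on {0:k}
piece 3:h — minimal
piece 4:k rests on {2:k}
piece 5:i rests on {1:i}
piece 6:h rests on {3:h}
piece 7:i rests on {5:i}
minimal pieces: {0:k, 1:i, 3:h}
ways to finish when only these pieces remain (= sum over removing one remaining piece with nothing left below it):
  1 left: {4}→1  {6}→1  {7}→1
  2 left: {2,4}→1  {3,6}→1  {4,6}→2  {4,7}→2  {5,7}→1  {6,7}→2
  3 left: {0,2,4}→1  {1,5,7}→1  {2,4,6}→3  {2,4,7}→3  {3,4,6}→3  {3,6,7}→3  {4,5,7}→3  {4,6,7}→6  {5,6,7}→3
  4 left: {0,2,4,6}→4  {0,2,4,7}→4  {1,4,5,7}→4  {1,5,6,7}→4  {2,3,4,6}→6  {2,4,5,7}→6  {2,4,6,7}→12  {3,4,6,7}→12  {3,5,6,7}→6  {4,5,6,7}→12
  5 left: {0,2,3,4,6}→10  {0,2,4,5,7}→10  {0,2,4,6,7}→20  {1,2,4,5,7}→10  {1,3,5,6,7}→10  {1,4,5,6,7}→20  {2,3,4,6,7}→30  {2,4,5,6,7}→30  {3,4,5,6,7}→30
  6 left: {0,1,2,4,5,7}→20  {0,2,3,4,6,7}→60  {0,2,4,5,6,7}→60  {1,2,4,5,6,7}→60  {1,3,4,5,6,7}→60  {2,3,4,5,6,7}→90
  placing 0:k first → 210 extensions
  placing 1:i first → 210 extensions
  placing 3:h first → 140 extensions
total linear extensions = 560

560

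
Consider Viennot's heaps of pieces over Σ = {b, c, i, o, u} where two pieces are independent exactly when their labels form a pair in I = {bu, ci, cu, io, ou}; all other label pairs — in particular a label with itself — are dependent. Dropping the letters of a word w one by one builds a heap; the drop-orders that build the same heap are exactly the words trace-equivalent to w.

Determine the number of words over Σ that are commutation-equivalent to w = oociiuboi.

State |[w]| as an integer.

70

drop 0:o onto floor
drop 1:o onto {0:o}
drop 2:c onto {1:o}
drop 3:i onto floor
drop 4:i onto {3:i}
drop 5:u onto {4:i}
drop 6:b onto {2:c, 4:i}
drop 7:o onto {6:b}
drop 8:i onto {5:u, 6:b}
ground layer = {0:o, 3:i}
drop-orders for the pieces not yet dropped (sum over which currently-grounded one goes next):
  1 to go: {7} 1  {8} 1
  2 to go: {5,8} 1  {7,8} 2
  3 to go: {5,7,8} 3  {6,7,8} 2
  4 to go: {2,6,7,8} 2  {5,6,7,8} 5
  5 to go: {1,2,6,7,8} 2  {2,5,6,7,8} 7  {4,5,6,7,8} 5
  6 to go: {0,1,2,6,7,8} 2  {1,2,5,6,7,8} 9  {2,4,5,6,7,8} 12  {3,4,5,6,7,8} 5
  7 to go: {0,1,2,5,6,7,8} 11  {1,2,4,5,6,7,8} 21  {2,3,4,5,6,7,8} 17
  if 0:o drops first: 38 orders
  if 3:i drops first: 32 orders
heap linearizations: 70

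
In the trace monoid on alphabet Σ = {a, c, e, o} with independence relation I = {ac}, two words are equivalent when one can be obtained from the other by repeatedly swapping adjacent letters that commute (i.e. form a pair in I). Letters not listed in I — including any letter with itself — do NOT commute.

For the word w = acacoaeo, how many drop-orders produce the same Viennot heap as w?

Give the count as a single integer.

6

#0=a has no predecessor
#1=c has no predecessor
#2=a depends on [0:a]
#3=c depends on [1:c]
#4=o depends on [2:a, 3:c]
#5=a depends on [4:o]
#6=e depends on [5:a]
#7=o depends on [6:e]
sources: [0:a, 1:c]
N(rest) = Σ N(rest − s) over sources s of rest; N(one piece) = 1:
  size 1 → [7]=1
  size 2 → [6,7]=1
  size 3 → [5,6,7]=1
  size 4 → [4,5,6,7]=1
  size 5 → [2,4,5,6,7]=1  [3,4,5,6,7]=1
  size 6 → [0,2,4,5,6,7]=1  [1,3,4,5,6,7]=1  [2,3,4,5,6,7]=2
  first=0(a) contributes 3
  first=1(c) contributes 3
|[w]| = 6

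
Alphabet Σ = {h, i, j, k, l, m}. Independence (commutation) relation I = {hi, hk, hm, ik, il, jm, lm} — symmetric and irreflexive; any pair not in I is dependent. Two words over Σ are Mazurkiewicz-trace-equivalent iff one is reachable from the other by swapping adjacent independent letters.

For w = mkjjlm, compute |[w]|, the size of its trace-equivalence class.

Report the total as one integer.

piece 0:m — minimal
piece 1:k rests on {0:m}
piece 2:j rests on {1:k}
piece 3:j rests on {2:j}
piece 4:l rests on {3:j}
piece 5:m rests on {1:k}
minimal pieces: {0:m}
ways to finish when only these pieces remain (= sum over removing one remaining piece with nothing left below it):
  1 left: {4}→1  {5}→1
  2 left: {3,4}→1  {4,5}→2
  3 left: {2,3,4}→1  {3,4,5}→3
  4 left: {2,3,4,5}→4
  placing 0:m first → 4 extensions

4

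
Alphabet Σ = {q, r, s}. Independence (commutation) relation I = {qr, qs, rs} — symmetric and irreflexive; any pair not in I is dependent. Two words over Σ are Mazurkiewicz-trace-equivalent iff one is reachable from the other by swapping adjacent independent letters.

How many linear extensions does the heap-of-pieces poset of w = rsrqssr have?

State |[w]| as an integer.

140

piece 0:r — minimal
piece 1:s — minimal
piece 2:r rests on {0:r}
piece 3:q — minimal
piece 4:s rests on {1:s}
piece 5:s rests on {4:s}
piece 6:r rests on {2:r}
minimal pieces: {0:r, 1:s, 3:q}
ways to finish when only these pieces remain (= sum over removing one remaining piece with nothing left below it):
  1 left: {3}→1  {5}→1  {6}→1
  2 left: {2,6}→1  {3,5}→2  {3,6}→2  {4,5}→1  {5,6}→2
  3 left: {0,2,6}→1  {1,4,5}→1  {2,3,6}→3  {2,5,6}→3  {3,4,5}→3  {3,5,6}→6  {4,5,6}→3
  4 left: {0,2,3,6}→4  {0,2,5,6}→4  {1,3,4,5}→4  {1,4,5,6}→4  {2,3,5,6}→12  {2,4,5,6}→6  {3,4,5,6}→12
  5 left: {0,2,3,5,6}→20  {0,2,4,5,6}→10  {1,2,4,5,6}→10  {1,3,4,5,6}→20  {2,3,4,5,6}→30
  placing 0:r first → 60 extensions
  placing 1:s first → 60 extensions
  placing 3:q first → 20 extensions
total linear extensions = 140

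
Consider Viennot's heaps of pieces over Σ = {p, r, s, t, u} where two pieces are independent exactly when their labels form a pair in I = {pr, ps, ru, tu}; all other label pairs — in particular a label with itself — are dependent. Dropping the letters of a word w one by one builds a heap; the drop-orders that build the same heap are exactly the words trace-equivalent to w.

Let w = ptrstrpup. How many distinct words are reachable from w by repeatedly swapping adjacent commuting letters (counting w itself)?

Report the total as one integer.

4

drop 0:p onto floor
drop 1:t onto {0:p}
drop 2:r onto {1:t}
drop 3:s onto {2:r}
drop 4:t onto {3:s}
drop 5:r onto {4:t}
drop 6:p onto {4:t}
drop 7:u onto {6:p}
drop 8:p onto {7:u}
ground layer = {0:p}
drop-orders for the pieces not yet dropped (sum over which currently-grounded one goes next):
  1 to go: {5} 1  {8} 1
  2 to go: {5,8} 2  {7,8} 1
  3 to go: {5,7,8} 3  {6,7,8} 1
  4 to go: {5,6,7,8} 4
  5 to go: {4,5,6,7,8} 4
  6 to go: {3,4,5,6,7,8} 4
  7 to go: {2,3,4,5,6,7,8} 4
  if 0:p drops first: 4 orders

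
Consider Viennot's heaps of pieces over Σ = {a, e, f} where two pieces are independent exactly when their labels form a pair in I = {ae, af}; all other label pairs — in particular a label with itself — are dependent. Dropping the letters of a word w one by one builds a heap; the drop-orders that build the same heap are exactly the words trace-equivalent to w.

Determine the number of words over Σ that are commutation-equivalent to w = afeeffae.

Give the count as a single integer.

28

piece 0:a — minimal
piece 1:f — minimal
piece 2:e rests on {1:f}
piece 3:e rests on {2:e}
piece 4:f rests on {3:e}
piece 5:f rests on {4:f}
piece 6:a rests on {0:a}
piece 7:e rests on {5:f}
minimal pieces: {0:a, 1:f}
ways to finish when only these pieces remain (= sum over removing one remaining piece with nothing left below it):
  1 left: {6}→1  {7}→1
  2 left: {0,6}→1  {5,7}→1  {6,7}→2
  3 left: {0,6,7}→3  {4,5,7}→1  {5,6,7}→3
  4 left: {0,5,6,7}→6  {3,4,5,7}→1  {4,5,6,7}→4
  5 left: {0,4,5,6,7}→10  {2,3,4,5,7}→1  {3,4,5,6,7}→5
  6 left: {0,3,4,5,6,7}→15  {1,2,3,4,5,7}→1  {2,3,4,5,6,7}→6
  placing 0:a first → 7 extensions
  placing 1:f first → 21 extensions
total linear extensions = 28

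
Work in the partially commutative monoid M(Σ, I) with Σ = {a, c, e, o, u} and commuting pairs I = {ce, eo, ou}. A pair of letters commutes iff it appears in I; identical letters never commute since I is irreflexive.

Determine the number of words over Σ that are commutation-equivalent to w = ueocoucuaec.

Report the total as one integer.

piece 0:u — minimal
piece 1:e rests on {0:u}
piece 2:o — minimal
piece 3:c rests on {0:u, 2:o}
piece 4:o rests on {3:c}
piece 5:u rests on {1:e, 3:c}
piece 6:c rests on {4:o, 5:u}
piece 7:u rests on {6:c}
piece 8:a rests on {7:u}
piece 9:e rests on {8:a}
piece 10:c rests on {8:a}
minimal pieces: {0:u, 2:o}
ways to finish when only these pieces remain (= sum over removing one remaining piece with nothing left below it):
  1 left: {9}→1  {10}→1
  2 left: {9,10}→2
  3 left: {8,9,10}→2
  4 left: {7,8,9,10}→2
  5 left: {6,7,8,9,10}→2
  6 left: {4,6,7,8,9,10}→2  {5,6,7,8,9,10}→2
  7 left: {1,5,6,7,8,9,10}→2  {4,5,6,7,8,9,10}→4
  8 left: {1,4,5,6,7,8,9,10}→6  {3,4,5,6,7,8,9,10}→4
  9 left: {1,3,4,5,6,7,8,9,10}→10  {2,3,4,5,6,7,8,9,10}→4
  placing 0:u first → 14 extensions
  placing 2:o first → 10 extensions
total linear extensions = 24

24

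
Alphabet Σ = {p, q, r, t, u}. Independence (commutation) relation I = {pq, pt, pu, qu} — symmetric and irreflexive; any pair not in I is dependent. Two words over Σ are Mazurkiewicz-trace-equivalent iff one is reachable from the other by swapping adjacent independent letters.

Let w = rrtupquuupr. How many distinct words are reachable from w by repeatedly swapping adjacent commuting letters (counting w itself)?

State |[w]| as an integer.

140

#0=r has no predecessor
#1=r depends on [0:r]
#2=t depends on [1:r]
#3=u depends on [2:t]
#4=p depends on [1:r]
#5=q depends on [2:t]
#6=u depends on [3:u]
#7=u depends on [6:u]
#8=u depends on [7:u]
#9=p depends on [4:p]
#10=r depends on [5:q, 8:u, 9:p]
sources: [0:r]
N(rest) = Σ N(rest − s) over sources s of rest; N(one piece) = 1:
  size 1 → [10]=1
  size 2 → [5,10]=1  [8,10]=1  [9,10]=1
  size 3 → [4,9,10]=1  [5,8,10]=2  [5,9,10]=2  [7,8,10]=1  [8,9,10]=2
  size 4 → [4,5,9,10]=3  [4,8,9,10]=3  [5,7,8,10]=3  [5,8,9,10]=6  [6,7,8,10]=1  [7,8,9,10]=3
  size 5 → [3,6,7,8,10]=1  [4,5,8,9,10]=12  [4,7,8,9,10]=6  [5,6,7,8,10]=4  [5,7,8,9,10]=12  [6,7,8,9,10]=4
  size 6 → [3,5,6,7,8,10]=5  [3,6,7,8,9,10]=5  [4,5,7,8,9,10]=30  [4,6,7,8,9,10]=10  [5,6,7,8,9,10]=20
  size 7 → [2,3,5,6,7,8,10]=5  [3,4,6,7,8,9,10]=15  [3,5,6,7,8,9,10]=30  [4,5,6,7,8,9,10]=60
  size 8 → [2,3,5,6,7,8,9,10]=35  [3,4,5,6,7,8,9,10]=105
  size 9 → [2,3,4,5,6,7,8,9,10]=140
  first=0(r) contributes 140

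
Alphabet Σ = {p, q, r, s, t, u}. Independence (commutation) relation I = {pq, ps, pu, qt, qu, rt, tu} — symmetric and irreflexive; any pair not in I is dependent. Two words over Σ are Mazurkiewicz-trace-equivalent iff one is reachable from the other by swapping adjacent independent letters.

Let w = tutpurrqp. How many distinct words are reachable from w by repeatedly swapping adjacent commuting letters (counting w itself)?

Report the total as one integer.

piece 0:t — minimal
piece 1:u — minimal
piece 2:t rests on {0:t}
piece 3:p rests on {2:t}
piece 4:u rests on {1:u}
piece 5:r rests on {3:p, 4:u}
piece 6:r rests on {5:r}
piece 7:q rests on {6:r}
piece 8:p rests on {6:r}
minimal pieces: {0:t, 1:u}
ways to finish when only these pieces remain (= sum over removing one remaining piece with nothing left below it):
  1 left: {7}→1  {8}→1
  2 left: {7,8}→2
  3 left: {6,7,8}→2
  4 left: {5,6,7,8}→2
  5 left: {3,5,6,7,8}→2  {4,5,6,7,8}→2
  6 left: {1,4,5,6,7,8}→2  {2,3,5,6,7,8}→2  {3,4,5,6,7,8}→4
  7 left: {0,2,3,5,6,7,8}→2  {1,3,4,5,6,7,8}→6  {2,3,4,5,6,7,8}→6
  placing 0:t first → 12 extensions
  placing 1:u first → 8 extensions
total linear extensions = 20

20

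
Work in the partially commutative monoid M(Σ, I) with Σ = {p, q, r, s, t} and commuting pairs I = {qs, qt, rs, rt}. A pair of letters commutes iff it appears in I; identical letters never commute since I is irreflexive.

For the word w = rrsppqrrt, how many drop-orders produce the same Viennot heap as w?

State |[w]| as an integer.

12

drop 0:r onto floor
drop 1:r onto {0:r}
drop 2:s onto floor
drop 3:p onto {1:r, 2:s}
drop 4:p onto {3:p}
drop 5:q onto {4:p}
drop 6:r onto {5:q}
drop 7:r onto {6:r}
drop 8:t onto {4:p}
ground layer = {0:r, 2:s}
drop-orders for the pieces not yet dropped (sum over which currently-grounded one goes next):
  1 to go: {7} 1  {8} 1
  2 to go: {6,7} 1  {7,8} 2
  3 to go: {5,6,7} 1  {6,7,8} 3
  4 to go: {5,6,7,8} 4
  5 to go: {4,5,6,7,8} 4
  6 to go: {3,4,5,6,7,8} 4
  7 to go: {1,3,4,5,6,7,8} 4  {2,3,4,5,6,7,8} 4
  if 0:r drops first: 8 orders
  if 2:s drops first: 4 orders
heap linearizations: 12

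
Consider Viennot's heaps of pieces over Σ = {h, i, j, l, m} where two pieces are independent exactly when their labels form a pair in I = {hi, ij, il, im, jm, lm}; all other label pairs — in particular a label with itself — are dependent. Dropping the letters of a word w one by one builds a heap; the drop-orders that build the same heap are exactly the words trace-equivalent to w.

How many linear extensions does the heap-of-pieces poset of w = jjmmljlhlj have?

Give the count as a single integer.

drop 0:j onto floor
drop 1:j onto {0:j}
drop 2:m onto floor
drop 3:m onto {2:m}
drop 4:l onto {1:j}
drop 5:j onto {4:l}
drop 6:l onto {5:j}
drop 7:h onto {3:m, 6:l}
drop 8:l onto {7:h}
drop 9:j onto {8:l}
ground layer = {0:j, 2:m}
drop-orders for the pieces not yet dropped (sum over which currently-grounded one goes next):
  1 to go: {9} 1
  2 to go: {8,9} 1
  3 to go: {7,8,9} 1
  4 to go: {3,7,8,9} 1  {6,7,8,9} 1
  5 to go: {2,3,7,8,9} 1  {3,6,7,8,9} 2  {5,6,7,8,9} 1
  6 to go: {2,3,6,7,8,9} 3  {3,5,6,7,8,9} 3  {4,5,6,7,8,9} 1
  7 to go: {1,4,5,6,7,8,9} 1  {2,3,5,6,7,8,9} 6  {3,4,5,6,7,8,9} 4
  8 to go: {0,1,4,5,6,7,8,9} 1  {1,3,4,5,6,7,8,9} 5  {2,3,4,5,6,7,8,9} 10
  if 0:j drops first: 15 orders
  if 2:m drops first: 6 orders
heap linearizations: 21

21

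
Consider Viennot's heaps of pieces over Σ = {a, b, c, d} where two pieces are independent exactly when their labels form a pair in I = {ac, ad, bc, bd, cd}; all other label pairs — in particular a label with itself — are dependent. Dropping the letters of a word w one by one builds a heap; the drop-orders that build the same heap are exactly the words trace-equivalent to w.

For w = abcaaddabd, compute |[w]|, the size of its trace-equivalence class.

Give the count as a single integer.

840

0(a) covers ∅
1(b) covers 0:a
2(c) covers ∅
3(a) covers 1:b
4(a) covers 3:a
5(d) covers ∅
6(d) covers 5:d
7(a) covers 4:a
8(b) covers 7:a
9(d) covers 6:d
floor of heap: 0:a, 2:c, 5:d
completions by unplaced set U, small U first (add the entries for U minus each lowest piece of U):
  |U|=1: {2}:1  {8}:1  {9}:1
  |U|=2: {2,8}:2  {2,9}:2  {6,9}:1  {7,8}:1  {8,9}:2
  |U|=3: {2,6,9}:3  {2,7,8}:3  {2,8,9}:6  {4,7,8}:1  {5,6,9}:1  {6,8,9}:3  {7,8,9}:3
  |U|=4: {2,4,7,8}:4  {2,5,6,9}:4  {2,6,8,9}:12  {2,7,8,9}:12  {3,4,7,8}:1  {4,7,8,9}:4  {5,6,8,9}:4  {6,7,8,9}:6
  |U|=5: {1,3,4,7,8}:1  {2,3,4,7,8}:5  {2,4,7,8,9}:20  {2,5,6,8,9}:20  {2,6,7,8,9}:30  {3,4,7,8,9}:5  {4,6,7,8,9}:10  {5,6,7,8,9}:10
  |U|=6: {0,1,3,4,7,8}:1  {1,2,3,4,7,8}:6  {1,3,4,7,8,9}:6  {2,3,4,7,8,9}:30  {2,4,6,7,8,9}:60  {2,5,6,7,8,9}:60  {3,4,6,7,8,9}:15  {4,5,6,7,8,9}:20
  |U|=7: {0,1,2,3,4,7,8}:7  {0,1,3,4,7,8,9}:7  {1,2,3,4,7,8,9}:42  {1,3,4,6,7,8,9}:21  {2,3,4,6,7,8,9}:105  {2,4,5,6,7,8,9}:140  {3,4,5,6,7,8,9}:35
  |U|=8: {0,1,2,3,4,7,8,9}:56  {0,1,3,4,6,7,8,9}:28  {1,2,3,4,6,7,8,9}:168  {1,3,4,5,6,7,8,9}:56  {2,3,4,5,6,7,8,9}:280
  start at 0(a): 504
  start at 2(c): 84
  start at 5(d): 252
sum over floor = 840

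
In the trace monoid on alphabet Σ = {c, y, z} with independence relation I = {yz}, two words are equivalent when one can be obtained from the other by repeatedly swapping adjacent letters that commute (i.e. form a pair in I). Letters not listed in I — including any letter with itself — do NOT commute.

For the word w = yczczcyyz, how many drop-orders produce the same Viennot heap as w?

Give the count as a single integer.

3

0(y) covers ∅
1(c) covers 0:y
2(z) covers 1:c
3(c) covers 2:z
4(z) covers 3:c
5(c) covers 4:z
6(y) covers 5:c
7(y) covers 6:y
8(z) covers 5:c
floor of heap: 0:y
completions by unplaced set U, small U first (add the entries for U minus each lowest piece of U):
  |U|=1: {7}:1  {8}:1
  |U|=2: {6,7}:1  {7,8}:2
  |U|=3: {6,7,8}:3
  |U|=4: {5,6,7,8}:3
  |U|=5: {4,5,6,7,8}:3
  |U|=6: {3,4,5,6,7,8}:3
  |U|=7: {2,3,4,5,6,7,8}:3
  start at 0(y): 3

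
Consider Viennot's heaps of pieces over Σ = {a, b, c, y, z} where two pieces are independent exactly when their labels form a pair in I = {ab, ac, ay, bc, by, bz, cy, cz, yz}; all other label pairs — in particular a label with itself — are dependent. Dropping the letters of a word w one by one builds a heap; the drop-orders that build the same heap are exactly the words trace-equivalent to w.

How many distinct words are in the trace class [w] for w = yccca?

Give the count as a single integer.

20

0(y) covers ∅
1(c) covers ∅
2(c) covers 1:c
3(c) covers 2:c
4(a) covers ∅
floor of heap: 0:y, 1:c, 4:a
completions by unplaced set U, small U first (add the entries for U minus each lowest piece of U):
  |U|=1: {0}:1  {3}:1  {4}:1
  |U|=2: {0,3}:2  {0,4}:2  {2,3}:1  {3,4}:2
  |U|=3: {0,2,3}:3  {0,3,4}:6  {1,2,3}:1  {2,3,4}:3
  start at 0(y): 4
  start at 1(c): 12
  start at 4(a): 4
sum over floor = 20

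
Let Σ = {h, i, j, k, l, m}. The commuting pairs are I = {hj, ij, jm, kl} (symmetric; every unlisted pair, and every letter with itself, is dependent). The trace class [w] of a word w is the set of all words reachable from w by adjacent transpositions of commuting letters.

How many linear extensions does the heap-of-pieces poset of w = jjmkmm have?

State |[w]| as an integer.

3

piece 0:j — minimal
piece 1:j rests on {0:j}
piece 2:m — minimal
piece 3:k rests on {1:j, 2:m}
piece 4:m rests on {3:k}
piece 5:m rests on {4:m}
minimal pieces: {0:j, 2:m}
ways to finish when only these pieces remain (= sum over removing one remaining piece with nothing left below it):
  1 left: {5}→1
  2 left: {4,5}→1
  3 left: {3,4,5}→1
  4 left: {1,3,4,5}→1  {2,3,4,5}→1
  placing 0:j first → 2 extensions
  placing 2:m first → 1 extensions
total linear extensions = 3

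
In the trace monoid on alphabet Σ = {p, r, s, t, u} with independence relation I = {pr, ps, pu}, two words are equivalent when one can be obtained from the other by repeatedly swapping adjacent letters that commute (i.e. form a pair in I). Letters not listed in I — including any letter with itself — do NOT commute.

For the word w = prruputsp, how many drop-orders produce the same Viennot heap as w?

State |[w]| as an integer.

#0=p has no predecessor
#1=r has no predecessor
#2=r depends on [1:r]
#3=u depends on [2:r]
#4=p depends on [0:p]
#5=u depends on [3:u]
#6=t depends on [4:p, 5:u]
#7=s depends on [6:t]
#8=p depends on [6:t]
sources: [0:p, 1:r]
N(rest) = Σ N(rest − s) over sources s of rest; N(one piece) = 1:
  size 1 → [7]=1  [8]=1
  size 2 → [7,8]=2
  size 3 → [6,7,8]=2
  size 4 → [4,6,7,8]=2  [5,6,7,8]=2
  size 5 → [0,4,6,7,8]=2  [3,5,6,7,8]=2  [4,5,6,7,8]=4
  size 6 → [0,4,5,6,7,8]=6  [2,3,5,6,7,8]=2  [3,4,5,6,7,8]=6
  size 7 → [0,3,4,5,6,7,8]=12  [1,2,3,5,6,7,8]=2  [2,3,4,5,6,7,8]=8
  first=0(p) contributes 10
  first=1(r) contributes 20
|[w]| = 30

30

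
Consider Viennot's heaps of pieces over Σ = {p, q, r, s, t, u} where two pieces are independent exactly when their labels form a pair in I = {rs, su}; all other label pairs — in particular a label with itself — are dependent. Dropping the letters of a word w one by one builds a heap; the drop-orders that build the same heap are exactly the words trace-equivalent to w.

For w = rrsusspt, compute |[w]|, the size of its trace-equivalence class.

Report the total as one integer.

piece 0:r — minimal
piece 1:r rests on {0:r}
piece 2:s — minimal
piece 3:u rests on {1:r}
piece 4:s rests on {2:s}
piece 5:s rests on {4:s}
piece 6:p rests on {3:u, 5:s}
piece 7:t rests on {6:p}
minimal pieces: {0:r, 2:s}
ways to finish when only these pieces remain (= sum over removing one remaining piece with nothing left below it):
  1 left: {7}→1
  2 left: {6,7}→1
  3 left: {3,6,7}→1  {5,6,7}→1
  4 left: {1,3,6,7}→1  {3,5,6,7}→2  {4,5,6,7}→1
  5 left: {0,1,3,6,7}→1  {1,3,5,6,7}→3  {2,4,5,6,7}→1  {3,4,5,6,7}→3
  6 left: {0,1,3,5,6,7}→4  {1,3,4,5,6,7}→6  {2,3,4,5,6,7}→4
  placing 0:r first → 10 extensions
  placing 2:s first → 10 extensions
total linear extensions = 20

20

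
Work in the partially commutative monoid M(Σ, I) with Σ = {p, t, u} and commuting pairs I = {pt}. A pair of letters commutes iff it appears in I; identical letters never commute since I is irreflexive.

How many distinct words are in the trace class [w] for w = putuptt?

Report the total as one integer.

piece 0:p — minimal
piece 1:u rests on {0:p}
piece 2:t rests on {1:u}
piece 3:u rests on {2:t}
piece 4:p rests on {3:u}
piece 5:t rests on {3:u}
piece 6:t rests on {5:t}
minimal pieces: {0:p}
ways to finish when only these pieces remain (= sum over removing one remaining piece with nothing left below it):
  1 left: {4}→1  {6}→1
  2 left: {4,6}→2  {5,6}→1
  3 left: {4,5,6}→3
  4 left: {3,4,5,6}→3
  5 left: {2,3,4,5,6}→3
  placing 0:p first → 3 extensions

3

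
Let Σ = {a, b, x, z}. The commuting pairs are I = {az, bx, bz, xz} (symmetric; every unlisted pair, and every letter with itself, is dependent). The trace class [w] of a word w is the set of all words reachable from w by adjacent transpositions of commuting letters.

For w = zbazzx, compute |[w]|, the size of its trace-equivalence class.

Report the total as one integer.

20

piece 0:z — minimal
piece 1:b — minimal
piece 2:a rests on {1:b}
piece 3:z rests on {0:z}
piece 4:z rests on {3:z}
piece 5:x rests on {2:a}
minimal pieces: {0:z, 1:b}
ways to finish when only these pieces remain (= sum over removing one remaining piece with nothing left below it):
  1 left: {4}→1  {5}→1
  2 left: {2,5}→1  {3,4}→1  {4,5}→2
  3 left: {0,3,4}→1  {1,2,5}→1  {2,4,5}→3  {3,4,5}→3
  4 left: {0,3,4,5}→4  {1,2,4,5}→4  {2,3,4,5}→6
  placing 0:z first → 10 extensions
  placing 1:b first → 10 extensions
total linear extensions = 20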